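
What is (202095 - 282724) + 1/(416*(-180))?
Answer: -6037499521/74880 ≈ -80629.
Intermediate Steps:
(202095 - 282724) + 1/(416*(-180)) = -80629 + 1/(-74880) = -80629 - 1/74880 = -6037499521/74880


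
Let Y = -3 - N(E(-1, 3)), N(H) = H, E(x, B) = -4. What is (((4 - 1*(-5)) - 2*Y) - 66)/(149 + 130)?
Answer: -59/279 ≈ -0.21147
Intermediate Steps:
Y = 1 (Y = -3 - 1*(-4) = -3 + 4 = 1)
(((4 - 1*(-5)) - 2*Y) - 66)/(149 + 130) = (((4 - 1*(-5)) - 2*1) - 66)/(149 + 130) = (((4 + 5) - 2) - 66)/279 = ((9 - 2) - 66)*(1/279) = (7 - 66)*(1/279) = -59*1/279 = -59/279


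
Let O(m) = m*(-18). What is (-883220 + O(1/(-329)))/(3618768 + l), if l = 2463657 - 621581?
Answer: -145289681/898308838 ≈ -0.16174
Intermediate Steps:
O(m) = -18*m
l = 1842076
(-883220 + O(1/(-329)))/(3618768 + l) = (-883220 - 18/(-329))/(3618768 + 1842076) = (-883220 - 18*(-1/329))/5460844 = (-883220 + 18/329)*(1/5460844) = -290579362/329*1/5460844 = -145289681/898308838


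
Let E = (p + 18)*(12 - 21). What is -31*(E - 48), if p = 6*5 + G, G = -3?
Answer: 14043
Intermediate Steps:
p = 27 (p = 6*5 - 3 = 30 - 3 = 27)
E = -405 (E = (27 + 18)*(12 - 21) = 45*(-9) = -405)
-31*(E - 48) = -31*(-405 - 48) = -31*(-453) = 14043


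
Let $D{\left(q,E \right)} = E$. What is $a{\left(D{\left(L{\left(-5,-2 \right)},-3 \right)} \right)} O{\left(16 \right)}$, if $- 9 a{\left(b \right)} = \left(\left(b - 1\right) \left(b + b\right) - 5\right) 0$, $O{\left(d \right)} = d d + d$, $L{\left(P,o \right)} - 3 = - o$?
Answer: $0$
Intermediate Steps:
$L{\left(P,o \right)} = 3 - o$
$O{\left(d \right)} = d + d^{2}$ ($O{\left(d \right)} = d^{2} + d = d + d^{2}$)
$a{\left(b \right)} = 0$ ($a{\left(b \right)} = - \frac{\left(\left(b - 1\right) \left(b + b\right) - 5\right) 0}{9} = - \frac{\left(\left(-1 + b\right) 2 b - 5\right) 0}{9} = - \frac{\left(2 b \left(-1 + b\right) - 5\right) 0}{9} = - \frac{\left(-5 + 2 b \left(-1 + b\right)\right) 0}{9} = \left(- \frac{1}{9}\right) 0 = 0$)
$a{\left(D{\left(L{\left(-5,-2 \right)},-3 \right)} \right)} O{\left(16 \right)} = 0 \cdot 16 \left(1 + 16\right) = 0 \cdot 16 \cdot 17 = 0 \cdot 272 = 0$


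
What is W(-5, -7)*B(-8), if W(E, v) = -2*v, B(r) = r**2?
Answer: 896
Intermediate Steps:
W(-5, -7)*B(-8) = -2*(-7)*(-8)**2 = 14*64 = 896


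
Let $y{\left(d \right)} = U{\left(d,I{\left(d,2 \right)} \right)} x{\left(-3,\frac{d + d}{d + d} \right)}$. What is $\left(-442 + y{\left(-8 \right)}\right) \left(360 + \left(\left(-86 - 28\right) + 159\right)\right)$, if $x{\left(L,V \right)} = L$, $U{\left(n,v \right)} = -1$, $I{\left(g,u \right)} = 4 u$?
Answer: $-177795$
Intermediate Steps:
$y{\left(d \right)} = 3$ ($y{\left(d \right)} = \left(-1\right) \left(-3\right) = 3$)
$\left(-442 + y{\left(-8 \right)}\right) \left(360 + \left(\left(-86 - 28\right) + 159\right)\right) = \left(-442 + 3\right) \left(360 + \left(\left(-86 - 28\right) + 159\right)\right) = - 439 \left(360 + \left(-114 + 159\right)\right) = - 439 \left(360 + 45\right) = \left(-439\right) 405 = -177795$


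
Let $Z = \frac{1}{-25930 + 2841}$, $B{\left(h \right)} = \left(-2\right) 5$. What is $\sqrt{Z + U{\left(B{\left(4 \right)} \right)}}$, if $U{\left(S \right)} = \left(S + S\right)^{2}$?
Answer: $\frac{\sqrt{213240745311}}{23089} \approx 20.0$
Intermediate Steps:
$B{\left(h \right)} = -10$
$U{\left(S \right)} = 4 S^{2}$ ($U{\left(S \right)} = \left(2 S\right)^{2} = 4 S^{2}$)
$Z = - \frac{1}{23089}$ ($Z = \frac{1}{-23089} = - \frac{1}{23089} \approx -4.3311 \cdot 10^{-5}$)
$\sqrt{Z + U{\left(B{\left(4 \right)} \right)}} = \sqrt{- \frac{1}{23089} + 4 \left(-10\right)^{2}} = \sqrt{- \frac{1}{23089} + 4 \cdot 100} = \sqrt{- \frac{1}{23089} + 400} = \sqrt{\frac{9235599}{23089}} = \frac{\sqrt{213240745311}}{23089}$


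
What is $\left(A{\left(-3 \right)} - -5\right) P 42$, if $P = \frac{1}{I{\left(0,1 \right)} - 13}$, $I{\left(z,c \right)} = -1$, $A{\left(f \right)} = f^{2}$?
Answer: $-42$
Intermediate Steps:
$P = - \frac{1}{14}$ ($P = \frac{1}{-1 - 13} = \frac{1}{-14} = - \frac{1}{14} \approx -0.071429$)
$\left(A{\left(-3 \right)} - -5\right) P 42 = \left(\left(-3\right)^{2} - -5\right) \left(- \frac{1}{14}\right) 42 = \left(9 + 5\right) \left(- \frac{1}{14}\right) 42 = 14 \left(- \frac{1}{14}\right) 42 = \left(-1\right) 42 = -42$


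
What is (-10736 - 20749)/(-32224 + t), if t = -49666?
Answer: 6297/16378 ≈ 0.38448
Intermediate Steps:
(-10736 - 20749)/(-32224 + t) = (-10736 - 20749)/(-32224 - 49666) = -31485/(-81890) = -31485*(-1/81890) = 6297/16378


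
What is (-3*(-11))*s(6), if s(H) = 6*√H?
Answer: 198*√6 ≈ 485.00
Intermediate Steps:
(-3*(-11))*s(6) = (-3*(-11))*(6*√6) = 33*(6*√6) = 198*√6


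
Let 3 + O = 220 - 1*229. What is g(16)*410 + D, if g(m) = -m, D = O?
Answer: -6572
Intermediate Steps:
O = -12 (O = -3 + (220 - 1*229) = -3 + (220 - 229) = -3 - 9 = -12)
D = -12
g(16)*410 + D = -1*16*410 - 12 = -16*410 - 12 = -6560 - 12 = -6572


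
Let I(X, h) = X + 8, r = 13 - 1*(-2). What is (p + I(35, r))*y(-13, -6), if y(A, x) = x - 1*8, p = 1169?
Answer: -16968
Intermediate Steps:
r = 15 (r = 13 + 2 = 15)
I(X, h) = 8 + X
y(A, x) = -8 + x (y(A, x) = x - 8 = -8 + x)
(p + I(35, r))*y(-13, -6) = (1169 + (8 + 35))*(-8 - 6) = (1169 + 43)*(-14) = 1212*(-14) = -16968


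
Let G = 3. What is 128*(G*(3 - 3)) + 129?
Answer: 129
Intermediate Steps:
128*(G*(3 - 3)) + 129 = 128*(3*(3 - 3)) + 129 = 128*(3*0) + 129 = 128*0 + 129 = 0 + 129 = 129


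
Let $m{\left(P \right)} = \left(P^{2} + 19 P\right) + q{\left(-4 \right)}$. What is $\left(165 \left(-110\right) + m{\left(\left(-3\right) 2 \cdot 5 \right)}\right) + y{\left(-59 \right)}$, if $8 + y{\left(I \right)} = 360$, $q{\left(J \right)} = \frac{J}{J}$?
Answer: $-17467$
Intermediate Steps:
$q{\left(J \right)} = 1$
$m{\left(P \right)} = 1 + P^{2} + 19 P$ ($m{\left(P \right)} = \left(P^{2} + 19 P\right) + 1 = 1 + P^{2} + 19 P$)
$y{\left(I \right)} = 352$ ($y{\left(I \right)} = -8 + 360 = 352$)
$\left(165 \left(-110\right) + m{\left(\left(-3\right) 2 \cdot 5 \right)}\right) + y{\left(-59 \right)} = \left(165 \left(-110\right) + \left(1 + \left(\left(-3\right) 2 \cdot 5\right)^{2} + 19 \left(-3\right) 2 \cdot 5\right)\right) + 352 = \left(-18150 + \left(1 + \left(\left(-6\right) 5\right)^{2} + 19 \left(\left(-6\right) 5\right)\right)\right) + 352 = \left(-18150 + \left(1 + \left(-30\right)^{2} + 19 \left(-30\right)\right)\right) + 352 = \left(-18150 + \left(1 + 900 - 570\right)\right) + 352 = \left(-18150 + 331\right) + 352 = -17819 + 352 = -17467$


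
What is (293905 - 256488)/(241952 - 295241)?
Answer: -1207/1719 ≈ -0.70215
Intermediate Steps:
(293905 - 256488)/(241952 - 295241) = 37417/(-53289) = 37417*(-1/53289) = -1207/1719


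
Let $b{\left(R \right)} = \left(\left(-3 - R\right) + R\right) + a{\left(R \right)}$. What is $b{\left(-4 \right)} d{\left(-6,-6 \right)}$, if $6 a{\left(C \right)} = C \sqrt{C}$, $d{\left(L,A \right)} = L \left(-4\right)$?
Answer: $-72 - 32 i \approx -72.0 - 32.0 i$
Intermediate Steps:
$d{\left(L,A \right)} = - 4 L$
$a{\left(C \right)} = \frac{C^{\frac{3}{2}}}{6}$ ($a{\left(C \right)} = \frac{C \sqrt{C}}{6} = \frac{C^{\frac{3}{2}}}{6}$)
$b{\left(R \right)} = -3 + \frac{R^{\frac{3}{2}}}{6}$ ($b{\left(R \right)} = \left(\left(-3 - R\right) + R\right) + \frac{R^{\frac{3}{2}}}{6} = -3 + \frac{R^{\frac{3}{2}}}{6}$)
$b{\left(-4 \right)} d{\left(-6,-6 \right)} = \left(-3 + \frac{\left(-4\right)^{\frac{3}{2}}}{6}\right) \left(\left(-4\right) \left(-6\right)\right) = \left(-3 + \frac{\left(-8\right) i}{6}\right) 24 = \left(-3 - \frac{4 i}{3}\right) 24 = -72 - 32 i$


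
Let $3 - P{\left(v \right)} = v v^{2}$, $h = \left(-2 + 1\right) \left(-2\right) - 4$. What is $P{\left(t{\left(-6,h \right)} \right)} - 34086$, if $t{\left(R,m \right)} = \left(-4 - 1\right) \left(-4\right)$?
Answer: $-42083$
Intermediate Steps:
$h = -2$ ($h = \left(-1\right) \left(-2\right) - 4 = 2 - 4 = -2$)
$t{\left(R,m \right)} = 20$ ($t{\left(R,m \right)} = \left(-5\right) \left(-4\right) = 20$)
$P{\left(v \right)} = 3 - v^{3}$ ($P{\left(v \right)} = 3 - v v^{2} = 3 - v^{3}$)
$P{\left(t{\left(-6,h \right)} \right)} - 34086 = \left(3 - 20^{3}\right) - 34086 = \left(3 - 8000\right) - 34086 = -7997 - 34086 = -42083$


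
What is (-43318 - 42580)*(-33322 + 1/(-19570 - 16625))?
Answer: 103600700867318/36195 ≈ 2.8623e+9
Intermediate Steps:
(-43318 - 42580)*(-33322 + 1/(-19570 - 16625)) = -85898*(-33322 + 1/(-36195)) = -85898*(-33322 - 1/36195) = -85898*(-1206089791/36195) = 103600700867318/36195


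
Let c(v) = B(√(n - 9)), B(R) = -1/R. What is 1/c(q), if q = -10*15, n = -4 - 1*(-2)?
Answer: -I*√11 ≈ -3.3166*I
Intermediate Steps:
n = -2 (n = -4 + 2 = -2)
q = -150
c(v) = I*√11/11 (c(v) = -1/(√(-2 - 9)) = -1/(√(-11)) = -1/(I*√11) = -(-1)*I*√11/11 = I*√11/11)
1/c(q) = 1/(I*√11/11) = -I*√11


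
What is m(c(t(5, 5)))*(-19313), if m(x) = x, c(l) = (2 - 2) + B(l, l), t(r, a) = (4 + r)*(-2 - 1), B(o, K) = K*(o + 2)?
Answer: -13036275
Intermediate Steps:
B(o, K) = K*(2 + o)
t(r, a) = -12 - 3*r (t(r, a) = (4 + r)*(-3) = -12 - 3*r)
c(l) = l*(2 + l) (c(l) = (2 - 2) + l*(2 + l) = 0 + l*(2 + l) = l*(2 + l))
m(c(t(5, 5)))*(-19313) = ((-12 - 3*5)*(2 + (-12 - 3*5)))*(-19313) = ((-12 - 15)*(2 + (-12 - 15)))*(-19313) = -27*(2 - 27)*(-19313) = -27*(-25)*(-19313) = 675*(-19313) = -13036275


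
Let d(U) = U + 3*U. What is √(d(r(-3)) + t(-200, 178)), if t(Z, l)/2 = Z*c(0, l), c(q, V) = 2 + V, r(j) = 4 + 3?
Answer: 2*I*√17993 ≈ 268.28*I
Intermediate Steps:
r(j) = 7
d(U) = 4*U
t(Z, l) = 2*Z*(2 + l) (t(Z, l) = 2*(Z*(2 + l)) = 2*Z*(2 + l))
√(d(r(-3)) + t(-200, 178)) = √(4*7 + 2*(-200)*(2 + 178)) = √(28 + 2*(-200)*180) = √(28 - 72000) = √(-71972) = 2*I*√17993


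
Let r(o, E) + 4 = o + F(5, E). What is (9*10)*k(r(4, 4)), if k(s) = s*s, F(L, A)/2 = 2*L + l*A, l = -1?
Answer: 12960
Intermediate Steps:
F(L, A) = -2*A + 4*L (F(L, A) = 2*(2*L - A) = 2*(-A + 2*L) = -2*A + 4*L)
r(o, E) = 16 + o - 2*E (r(o, E) = -4 + (o + (-2*E + 4*5)) = -4 + (o + (-2*E + 20)) = -4 + (o + (20 - 2*E)) = -4 + (20 + o - 2*E) = 16 + o - 2*E)
k(s) = s²
(9*10)*k(r(4, 4)) = (9*10)*(16 + 4 - 2*4)² = 90*(16 + 4 - 8)² = 90*12² = 90*144 = 12960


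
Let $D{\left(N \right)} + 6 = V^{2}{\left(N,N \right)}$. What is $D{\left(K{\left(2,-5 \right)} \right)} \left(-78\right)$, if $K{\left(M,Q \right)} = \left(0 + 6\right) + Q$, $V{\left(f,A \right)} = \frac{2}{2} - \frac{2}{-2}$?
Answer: $156$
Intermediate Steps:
$V{\left(f,A \right)} = 2$ ($V{\left(f,A \right)} = 2 \cdot \frac{1}{2} - -1 = 1 + 1 = 2$)
$K{\left(M,Q \right)} = 6 + Q$
$D{\left(N \right)} = -2$ ($D{\left(N \right)} = -6 + 2^{2} = -6 + 4 = -2$)
$D{\left(K{\left(2,-5 \right)} \right)} \left(-78\right) = \left(-2\right) \left(-78\right) = 156$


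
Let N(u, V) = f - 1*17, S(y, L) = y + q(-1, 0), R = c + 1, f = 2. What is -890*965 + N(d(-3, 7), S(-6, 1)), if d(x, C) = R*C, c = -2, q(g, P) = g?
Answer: -858865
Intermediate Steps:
R = -1 (R = -2 + 1 = -1)
S(y, L) = -1 + y (S(y, L) = y - 1 = -1 + y)
d(x, C) = -C
N(u, V) = -15 (N(u, V) = 2 - 1*17 = 2 - 17 = -15)
-890*965 + N(d(-3, 7), S(-6, 1)) = -890*965 - 15 = -858850 - 15 = -858865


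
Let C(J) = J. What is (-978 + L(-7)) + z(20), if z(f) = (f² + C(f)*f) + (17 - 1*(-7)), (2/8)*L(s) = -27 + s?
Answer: -290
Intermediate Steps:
L(s) = -108 + 4*s (L(s) = 4*(-27 + s) = -108 + 4*s)
z(f) = 24 + 2*f² (z(f) = (f² + f*f) + (17 - 1*(-7)) = (f² + f²) + (17 + 7) = 2*f² + 24 = 24 + 2*f²)
(-978 + L(-7)) + z(20) = (-978 + (-108 + 4*(-7))) + (24 + 2*20²) = (-978 + (-108 - 28)) + (24 + 2*400) = (-978 - 136) + (24 + 800) = -1114 + 824 = -290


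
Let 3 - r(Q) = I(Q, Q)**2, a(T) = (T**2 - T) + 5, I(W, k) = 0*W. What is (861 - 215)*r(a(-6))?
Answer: 1938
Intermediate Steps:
I(W, k) = 0
a(T) = 5 + T**2 - T
r(Q) = 3 (r(Q) = 3 - 1*0**2 = 3 - 1*0 = 3 + 0 = 3)
(861 - 215)*r(a(-6)) = (861 - 215)*3 = 646*3 = 1938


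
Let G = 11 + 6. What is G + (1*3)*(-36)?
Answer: -91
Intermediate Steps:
G = 17
G + (1*3)*(-36) = 17 + (1*3)*(-36) = 17 + 3*(-36) = 17 - 108 = -91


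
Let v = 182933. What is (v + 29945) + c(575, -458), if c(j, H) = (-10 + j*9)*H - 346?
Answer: -2153038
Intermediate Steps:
c(j, H) = -346 + H*(-10 + 9*j) (c(j, H) = (-10 + 9*j)*H - 346 = H*(-10 + 9*j) - 346 = -346 + H*(-10 + 9*j))
(v + 29945) + c(575, -458) = (182933 + 29945) + (-346 - 10*(-458) + 9*(-458)*575) = 212878 + (-346 + 4580 - 2370150) = 212878 - 2365916 = -2153038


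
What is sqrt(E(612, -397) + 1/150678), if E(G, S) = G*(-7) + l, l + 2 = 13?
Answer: I*sqrt(10779288031006)/50226 ≈ 65.368*I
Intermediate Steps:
l = 11 (l = -2 + 13 = 11)
E(G, S) = 11 - 7*G (E(G, S) = G*(-7) + 11 = -7*G + 11 = 11 - 7*G)
sqrt(E(612, -397) + 1/150678) = sqrt((11 - 7*612) + 1/150678) = sqrt((11 - 4284) + 1/150678) = sqrt(-4273 + 1/150678) = sqrt(-643847093/150678) = I*sqrt(10779288031006)/50226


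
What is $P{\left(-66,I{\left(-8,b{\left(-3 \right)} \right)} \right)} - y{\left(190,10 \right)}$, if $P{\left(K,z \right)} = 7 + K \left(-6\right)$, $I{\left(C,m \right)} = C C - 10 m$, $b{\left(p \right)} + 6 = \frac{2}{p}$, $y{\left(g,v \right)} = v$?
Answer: $393$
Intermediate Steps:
$b{\left(p \right)} = -6 + \frac{2}{p}$
$I{\left(C,m \right)} = C^{2} - 10 m$
$P{\left(K,z \right)} = 7 - 6 K$
$P{\left(-66,I{\left(-8,b{\left(-3 \right)} \right)} \right)} - y{\left(190,10 \right)} = \left(7 - -396\right) - 10 = \left(7 + 396\right) - 10 = 403 - 10 = 393$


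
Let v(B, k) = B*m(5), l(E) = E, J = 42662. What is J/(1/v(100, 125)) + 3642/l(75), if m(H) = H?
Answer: 533276214/25 ≈ 2.1331e+7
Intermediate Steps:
v(B, k) = 5*B (v(B, k) = B*5 = 5*B)
J/(1/v(100, 125)) + 3642/l(75) = 42662/(1/(5*100)) + 3642/75 = 42662/(1/500) + 3642*(1/75) = 42662/(1/500) + 1214/25 = 42662*500 + 1214/25 = 21331000 + 1214/25 = 533276214/25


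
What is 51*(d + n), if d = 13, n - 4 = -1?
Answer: 816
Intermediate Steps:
n = 3 (n = 4 - 1 = 3)
51*(d + n) = 51*(13 + 3) = 51*16 = 816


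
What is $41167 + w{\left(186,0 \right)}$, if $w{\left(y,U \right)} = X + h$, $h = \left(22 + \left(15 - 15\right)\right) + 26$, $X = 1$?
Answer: $41216$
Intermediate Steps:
$h = 48$ ($h = \left(22 + \left(15 - 15\right)\right) + 26 = \left(22 + 0\right) + 26 = 22 + 26 = 48$)
$w{\left(y,U \right)} = 49$ ($w{\left(y,U \right)} = 1 + 48 = 49$)
$41167 + w{\left(186,0 \right)} = 41167 + 49 = 41216$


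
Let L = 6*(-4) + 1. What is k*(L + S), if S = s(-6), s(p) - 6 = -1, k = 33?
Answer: -594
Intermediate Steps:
s(p) = 5 (s(p) = 6 - 1 = 5)
S = 5
L = -23 (L = -24 + 1 = -23)
k*(L + S) = 33*(-23 + 5) = 33*(-18) = -594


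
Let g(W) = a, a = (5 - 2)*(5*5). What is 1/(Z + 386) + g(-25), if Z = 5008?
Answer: 404551/5394 ≈ 75.000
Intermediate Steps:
a = 75 (a = 3*25 = 75)
g(W) = 75
1/(Z + 386) + g(-25) = 1/(5008 + 386) + 75 = 1/5394 + 75 = 404551/5394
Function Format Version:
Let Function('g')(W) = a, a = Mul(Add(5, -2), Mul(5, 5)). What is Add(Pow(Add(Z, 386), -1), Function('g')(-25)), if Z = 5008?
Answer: Rational(404551, 5394) ≈ 75.000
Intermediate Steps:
a = 75 (a = Mul(3, 25) = 75)
Function('g')(W) = 75
Add(Pow(Add(Z, 386), -1), Function('g')(-25)) = Add(Pow(Add(5008, 386), -1), 75) = Add(Pow(5394, -1), 75) = Add(Rational(1, 5394), 75) = Rational(404551, 5394)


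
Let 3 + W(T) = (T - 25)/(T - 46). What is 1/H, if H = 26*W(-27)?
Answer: -73/4342 ≈ -0.016813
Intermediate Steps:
W(T) = -3 + (-25 + T)/(-46 + T) (W(T) = -3 + (T - 25)/(T - 46) = -3 + (-25 + T)/(-46 + T))
H = -4342/73 (H = 26*((113 - 2*(-27))/(-46 - 27)) = 26*((113 + 54)/(-73)) = 26*(-1/73*167) = 26*(-167/73) = -4342/73 ≈ -59.479)
1/H = 1/(-4342/73) = -73/4342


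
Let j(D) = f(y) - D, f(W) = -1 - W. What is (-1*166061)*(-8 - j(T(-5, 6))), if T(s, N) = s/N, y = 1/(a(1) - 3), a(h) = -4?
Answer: 7947205/6 ≈ 1.3245e+6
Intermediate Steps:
y = -⅐ (y = 1/(-4 - 3) = 1/(-7) = -⅐ ≈ -0.14286)
j(D) = -6/7 - D (j(D) = (-1 - 1*(-⅐)) - D = (-1 + ⅐) - D = -6/7 - D)
(-1*166061)*(-8 - j(T(-5, 6))) = (-1*166061)*(-8 - (-6/7 - (-5)/6)) = -166061*(-8 - (-6/7 - (-5)/6)) = -166061*(-8 - (-6/7 - 1*(-⅚))) = -166061*(-8 - (-6/7 + ⅚)) = -166061*(-8 - 1*(-1/42)) = -166061*(-8 + 1/42) = -166061*(-335/42) = 7947205/6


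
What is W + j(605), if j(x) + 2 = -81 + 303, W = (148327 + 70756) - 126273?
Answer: 93030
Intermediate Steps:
W = 92810 (W = 219083 - 126273 = 92810)
j(x) = 220 (j(x) = -2 + (-81 + 303) = -2 + 222 = 220)
W + j(605) = 92810 + 220 = 93030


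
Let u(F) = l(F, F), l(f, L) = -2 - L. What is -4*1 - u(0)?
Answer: -2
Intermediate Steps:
u(F) = -2 - F
-4*1 - u(0) = -4*1 - (-2 - 1*0) = -4 - (-2 + 0) = -4 - 1*(-2) = -4 + 2 = -2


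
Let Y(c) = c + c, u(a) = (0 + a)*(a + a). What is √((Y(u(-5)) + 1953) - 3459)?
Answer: I*√1406 ≈ 37.497*I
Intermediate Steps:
u(a) = 2*a² (u(a) = a*(2*a) = 2*a²)
Y(c) = 2*c
√((Y(u(-5)) + 1953) - 3459) = √((2*(2*(-5)²) + 1953) - 3459) = √((2*(2*25) + 1953) - 3459) = √((2*50 + 1953) - 3459) = √((100 + 1953) - 3459) = √(2053 - 3459) = √(-1406) = I*√1406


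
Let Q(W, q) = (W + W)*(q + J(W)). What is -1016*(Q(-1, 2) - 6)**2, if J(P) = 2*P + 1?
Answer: -65024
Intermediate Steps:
J(P) = 1 + 2*P
Q(W, q) = 2*W*(1 + q + 2*W) (Q(W, q) = (W + W)*(q + (1 + 2*W)) = (2*W)*(1 + q + 2*W) = 2*W*(1 + q + 2*W))
-1016*(Q(-1, 2) - 6)**2 = -1016*(2*(-1)*(1 + 2 + 2*(-1)) - 6)**2 = -1016*(2*(-1)*(1 + 2 - 2) - 6)**2 = -1016*(2*(-1)*1 - 6)**2 = -1016*(-2 - 6)**2 = -1016*(-8)**2 = -1016*64 = -65024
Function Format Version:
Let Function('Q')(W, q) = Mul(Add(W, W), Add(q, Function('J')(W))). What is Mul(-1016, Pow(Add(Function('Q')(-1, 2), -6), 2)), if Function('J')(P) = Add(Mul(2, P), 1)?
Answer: -65024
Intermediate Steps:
Function('J')(P) = Add(1, Mul(2, P))
Function('Q')(W, q) = Mul(2, W, Add(1, q, Mul(2, W))) (Function('Q')(W, q) = Mul(Add(W, W), Add(q, Add(1, Mul(2, W)))) = Mul(Mul(2, W), Add(1, q, Mul(2, W))) = Mul(2, W, Add(1, q, Mul(2, W))))
Mul(-1016, Pow(Add(Function('Q')(-1, 2), -6), 2)) = Mul(-1016, Pow(Add(Mul(2, -1, Add(1, 2, Mul(2, -1))), -6), 2)) = Mul(-1016, Pow(Add(Mul(2, -1, Add(1, 2, -2)), -6), 2)) = Mul(-1016, Pow(Add(Mul(2, -1, 1), -6), 2)) = Mul(-1016, Pow(Add(-2, -6), 2)) = Mul(-1016, Pow(-8, 2)) = Mul(-1016, 64) = -65024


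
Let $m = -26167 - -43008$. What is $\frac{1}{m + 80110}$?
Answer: $\frac{1}{96951} \approx 1.0314 \cdot 10^{-5}$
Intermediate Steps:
$m = 16841$ ($m = -26167 + 43008 = 16841$)
$\frac{1}{m + 80110} = \frac{1}{16841 + 80110} = \frac{1}{96951}$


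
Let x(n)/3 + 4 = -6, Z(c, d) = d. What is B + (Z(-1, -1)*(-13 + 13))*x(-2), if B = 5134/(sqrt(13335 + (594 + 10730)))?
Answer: 5134*sqrt(24659)/24659 ≈ 32.694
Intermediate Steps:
x(n) = -30 (x(n) = -12 + 3*(-6) = -12 - 18 = -30)
B = 5134*sqrt(24659)/24659 (B = 5134/(sqrt(13335 + 11324)) = 5134/(sqrt(24659)) = 5134*(sqrt(24659)/24659) = 5134*sqrt(24659)/24659 ≈ 32.694)
B + (Z(-1, -1)*(-13 + 13))*x(-2) = 5134*sqrt(24659)/24659 - (-13 + 13)*(-30) = 5134*sqrt(24659)/24659 - 1*0*(-30) = 5134*sqrt(24659)/24659 + 0*(-30) = 5134*sqrt(24659)/24659 + 0 = 5134*sqrt(24659)/24659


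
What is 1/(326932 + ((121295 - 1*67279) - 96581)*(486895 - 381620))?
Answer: -1/4480703443 ≈ -2.2318e-10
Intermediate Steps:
1/(326932 + ((121295 - 1*67279) - 96581)*(486895 - 381620)) = 1/(326932 + ((121295 - 67279) - 96581)*105275) = 1/(326932 + (54016 - 96581)*105275) = 1/(326932 - 42565*105275) = 1/(326932 - 4481030375) = 1/(-4480703443) = -1/4480703443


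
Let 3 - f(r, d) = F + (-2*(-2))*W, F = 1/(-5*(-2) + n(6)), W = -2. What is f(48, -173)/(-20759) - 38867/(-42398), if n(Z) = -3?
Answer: 5644658123/6160980574 ≈ 0.91619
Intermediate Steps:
F = 1/7 (F = 1/(-5*(-2) - 3) = 1/(10 - 3) = 1/7 ≈ 0.14286)
f(r, d) = 76/7 (f(r, d) = 3 - (1/7 - 2*(-2)*(-2)) = 3 - (1/7 + 4*(-2)) = 3 - (1/7 - 8) = 3 - 1*(-55/7) = 3 + 55/7 = 76/7)
f(48, -173)/(-20759) - 38867/(-42398) = (76/7)/(-20759) - 38867/(-42398) = (76/7)*(-1/20759) - 38867*(-1/42398) = -76/145313 + 38867/42398 = 5644658123/6160980574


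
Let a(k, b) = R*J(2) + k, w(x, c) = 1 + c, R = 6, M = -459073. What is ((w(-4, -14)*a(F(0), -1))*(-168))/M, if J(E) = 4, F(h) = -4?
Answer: -43680/459073 ≈ -0.095148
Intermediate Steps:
a(k, b) = 24 + k (a(k, b) = 6*4 + k = 24 + k)
((w(-4, -14)*a(F(0), -1))*(-168))/M = (((1 - 14)*(24 - 4))*(-168))/(-459073) = (-13*20*(-168))*(-1/459073) = -260*(-168)*(-1/459073) = 43680*(-1/459073) = -43680/459073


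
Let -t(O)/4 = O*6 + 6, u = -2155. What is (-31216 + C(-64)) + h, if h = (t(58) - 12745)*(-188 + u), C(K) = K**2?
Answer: 33152103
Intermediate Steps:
t(O) = -24 - 24*O (t(O) = -4*(O*6 + 6) = -4*(6*O + 6) = -4*(6 + 6*O) = -24 - 24*O)
h = 33179223 (h = ((-24 - 24*58) - 12745)*(-188 - 2155) = ((-24 - 1392) - 12745)*(-2343) = (-1416 - 12745)*(-2343) = -14161*(-2343) = 33179223)
(-31216 + C(-64)) + h = (-31216 + (-64)**2) + 33179223 = (-31216 + 4096) + 33179223 = -27120 + 33179223 = 33152103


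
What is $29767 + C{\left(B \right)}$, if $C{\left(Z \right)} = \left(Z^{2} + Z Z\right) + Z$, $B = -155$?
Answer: $77662$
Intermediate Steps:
$C{\left(Z \right)} = Z + 2 Z^{2}$ ($C{\left(Z \right)} = \left(Z^{2} + Z^{2}\right) + Z = 2 Z^{2} + Z = Z + 2 Z^{2}$)
$29767 + C{\left(B \right)} = 29767 - 155 \left(1 + 2 \left(-155\right)\right) = 29767 - 155 \left(1 - 310\right) = 29767 - -47895 = 29767 + 47895 = 77662$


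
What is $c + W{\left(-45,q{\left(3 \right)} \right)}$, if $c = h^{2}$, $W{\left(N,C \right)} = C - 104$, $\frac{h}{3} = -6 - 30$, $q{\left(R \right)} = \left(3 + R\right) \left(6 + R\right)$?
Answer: $11614$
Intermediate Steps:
$h = -108$ ($h = 3 \left(-6 - 30\right) = 3 \left(-36\right) = -108$)
$W{\left(N,C \right)} = -104 + C$
$c = 11664$ ($c = \left(-108\right)^{2} = 11664$)
$c + W{\left(-45,q{\left(3 \right)} \right)} = 11664 + \left(-104 + \left(18 + 3^{2} + 9 \cdot 3\right)\right) = 11664 + \left(-104 + \left(18 + 9 + 27\right)\right) = 11664 + \left(-104 + 54\right) = 11664 - 50 = 11614$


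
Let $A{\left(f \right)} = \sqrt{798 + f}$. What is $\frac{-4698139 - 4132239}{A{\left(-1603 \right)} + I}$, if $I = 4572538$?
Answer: $- \frac{1755532128668}{909047989663} + \frac{8830378 i \sqrt{805}}{20908103762249} \approx -1.9312 + 1.1983 \cdot 10^{-5} i$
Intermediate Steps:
$\frac{-4698139 - 4132239}{A{\left(-1603 \right)} + I} = \frac{-4698139 - 4132239}{\sqrt{798 - 1603} + 4572538} = - \frac{8830378}{\sqrt{-805} + 4572538} = - \frac{8830378}{i \sqrt{805} + 4572538} = - \frac{8830378}{4572538 + i \sqrt{805}}$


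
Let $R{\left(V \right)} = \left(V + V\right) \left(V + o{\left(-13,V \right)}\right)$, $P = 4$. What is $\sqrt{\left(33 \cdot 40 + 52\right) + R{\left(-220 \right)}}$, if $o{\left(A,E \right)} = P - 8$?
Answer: $2 \sqrt{24983} \approx 316.12$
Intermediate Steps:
$o{\left(A,E \right)} = -4$ ($o{\left(A,E \right)} = 4 - 8 = -4$)
$R{\left(V \right)} = 2 V \left(-4 + V\right)$ ($R{\left(V \right)} = \left(V + V\right) \left(V - 4\right) = 2 V \left(-4 + V\right)$)
$\sqrt{\left(33 \cdot 40 + 52\right) + R{\left(-220 \right)}} = \sqrt{\left(33 \cdot 40 + 52\right) + 2 \left(-220\right) \left(-4 - 220\right)} = \sqrt{\left(1320 + 52\right) + 2 \left(-220\right) \left(-224\right)} = \sqrt{1372 + 98560} = \sqrt{99932} = 2 \sqrt{24983}$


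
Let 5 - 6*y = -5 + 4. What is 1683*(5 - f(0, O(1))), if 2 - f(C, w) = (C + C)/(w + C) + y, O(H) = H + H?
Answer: 6732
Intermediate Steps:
y = 1 (y = ⅚ - (-5 + 4)/6 = ⅚ - ⅙*(-1) = ⅚ + ⅙ = 1)
O(H) = 2*H
f(C, w) = 1 - 2*C/(C + w) (f(C, w) = 2 - ((C + C)/(w + C) + 1) = 2 - ((2*C)/(C + w) + 1) = 2 - (2*C/(C + w) + 1) = 2 - (1 + 2*C/(C + w)) = 2 + (-1 - 2*C/(C + w)) = 1 - 2*C/(C + w))
1683*(5 - f(0, O(1))) = 1683*(5 - (2*1 - 1*0)/(0 + 2*1)) = 1683*(5 - (2 + 0)/(0 + 2)) = 1683*(5 - 2/2) = 1683*(5 - 1*1) = 1683*(5 - 1) = 1683*4 = 6732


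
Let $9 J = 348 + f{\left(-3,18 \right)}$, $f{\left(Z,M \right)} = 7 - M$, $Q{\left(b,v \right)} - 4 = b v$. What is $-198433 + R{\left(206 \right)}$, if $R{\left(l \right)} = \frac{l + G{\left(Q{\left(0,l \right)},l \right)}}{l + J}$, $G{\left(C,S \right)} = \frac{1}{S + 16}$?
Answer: $- \frac{32172598823}{162134} \approx -1.9843 \cdot 10^{5}$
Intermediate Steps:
$Q{\left(b,v \right)} = 4 + b v$
$G{\left(C,S \right)} = \frac{1}{16 + S}$
$J = \frac{337}{9}$ ($J = \frac{348 + \left(7 - 18\right)}{9} = \frac{348 - 11}{9} = \frac{1}{9} \cdot 337 = \frac{337}{9} \approx 37.444$)
$R{\left(l \right)} = \frac{l + \frac{1}{16 + l}}{\frac{337}{9} + l}$ ($R{\left(l \right)} = \frac{l + \frac{1}{16 + l}}{l + \frac{337}{9}} = \frac{l + \frac{1}{16 + l}}{\frac{337}{9} + l}$)
$-198433 + R{\left(206 \right)} = -198433 + \frac{9 \left(1 + 206 \left(16 + 206\right)\right)}{\left(16 + 206\right) \left(337 + 9 \cdot 206\right)} = -198433 + \frac{9 \left(1 + 206 \cdot 222\right)}{222 \left(337 + 1854\right)} = -198433 + 9 \cdot \frac{1}{222} \cdot \frac{1}{2191} \left(1 + 45732\right) = -198433 + 9 \cdot \frac{1}{222} \cdot \frac{1}{2191} \cdot 45733 = -198433 + \frac{137199}{162134} = - \frac{32172598823}{162134}$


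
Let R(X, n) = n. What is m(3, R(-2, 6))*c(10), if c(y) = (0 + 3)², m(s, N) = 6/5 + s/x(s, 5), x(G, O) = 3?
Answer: 99/5 ≈ 19.800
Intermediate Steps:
m(s, N) = 6/5 + s/3
c(y) = 9 (c(y) = 3² = 9)
m(3, R(-2, 6))*c(10) = (6/5 + (⅓)*3)*9 = (6/5 + 1)*9 = (11/5)*9 = 99/5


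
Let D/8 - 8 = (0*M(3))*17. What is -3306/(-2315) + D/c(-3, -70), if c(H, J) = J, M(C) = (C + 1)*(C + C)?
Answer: 8326/16205 ≈ 0.51379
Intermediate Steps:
M(C) = 2*C*(1 + C) (M(C) = (1 + C)*(2*C) = 2*C*(1 + C))
D = 64 (D = 64 + 8*((0*(2*3*(1 + 3)))*17) = 64 + 8*((0*(2*3*4))*17) = 64 + 8*((0*24)*17) = 64 + 8*(0*17) = 64 + 8*0 = 64 + 0 = 64)
-3306/(-2315) + D/c(-3, -70) = -3306/(-2315) + 64/(-70) = -3306*(-1/2315) + 64*(-1/70) = 3306/2315 - 32/35 = 8326/16205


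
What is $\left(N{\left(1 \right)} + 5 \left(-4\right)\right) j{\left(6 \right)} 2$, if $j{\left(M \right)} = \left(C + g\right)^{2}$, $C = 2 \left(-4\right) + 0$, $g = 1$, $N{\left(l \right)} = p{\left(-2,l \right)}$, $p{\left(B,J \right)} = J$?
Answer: $-1862$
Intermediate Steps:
$N{\left(l \right)} = l$
$C = -8$ ($C = -8 + 0 = -8$)
$j{\left(M \right)} = 49$ ($j{\left(M \right)} = \left(-8 + 1\right)^{2} = \left(-7\right)^{2} = 49$)
$\left(N{\left(1 \right)} + 5 \left(-4\right)\right) j{\left(6 \right)} 2 = \left(1 + 5 \left(-4\right)\right) 49 \cdot 2 = \left(1 - 20\right) 49 \cdot 2 = \left(-19\right) 49 \cdot 2 = \left(-931\right) 2 = -1862$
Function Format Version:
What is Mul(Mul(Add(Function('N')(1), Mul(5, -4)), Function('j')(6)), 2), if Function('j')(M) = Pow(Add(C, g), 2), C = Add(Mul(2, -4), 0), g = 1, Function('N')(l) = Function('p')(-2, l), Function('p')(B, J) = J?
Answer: -1862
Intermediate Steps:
Function('N')(l) = l
C = -8 (C = Add(-8, 0) = -8)
Function('j')(M) = 49 (Function('j')(M) = Pow(Add(-8, 1), 2) = Pow(-7, 2) = 49)
Mul(Mul(Add(Function('N')(1), Mul(5, -4)), Function('j')(6)), 2) = Mul(Mul(Add(1, Mul(5, -4)), 49), 2) = Mul(Mul(Add(1, -20), 49), 2) = Mul(Mul(-19, 49), 2) = Mul(-931, 2) = -1862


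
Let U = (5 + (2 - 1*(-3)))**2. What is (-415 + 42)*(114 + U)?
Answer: -79822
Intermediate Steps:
U = 100 (U = (5 + (2 + 3))**2 = (5 + 5)**2 = 10**2 = 100)
(-415 + 42)*(114 + U) = (-415 + 42)*(114 + 100) = -373*214 = -79822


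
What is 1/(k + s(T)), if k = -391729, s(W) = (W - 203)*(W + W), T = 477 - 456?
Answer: -1/399373 ≈ -2.5039e-6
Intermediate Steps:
T = 21
s(W) = 2*W*(-203 + W) (s(W) = (-203 + W)*(2*W) = 2*W*(-203 + W))
1/(k + s(T)) = 1/(-391729 + 2*21*(-203 + 21)) = 1/(-391729 + 2*21*(-182)) = 1/(-391729 - 7644) = 1/(-399373) = -1/399373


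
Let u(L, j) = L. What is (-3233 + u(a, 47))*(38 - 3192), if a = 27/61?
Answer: 621924644/61 ≈ 1.0195e+7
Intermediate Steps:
a = 27/61 (a = 27*(1/61) = 27/61 ≈ 0.44262)
(-3233 + u(a, 47))*(38 - 3192) = (-3233 + 27/61)*(38 - 3192) = -197186/61*(-3154) = 621924644/61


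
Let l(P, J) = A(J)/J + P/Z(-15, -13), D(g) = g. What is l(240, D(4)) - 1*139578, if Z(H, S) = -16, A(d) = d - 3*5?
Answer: -558383/4 ≈ -1.3960e+5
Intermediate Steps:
A(d) = -15 + d (A(d) = d - 15 = -15 + d)
l(P, J) = -P/16 + (-15 + J)/J (l(P, J) = (-15 + J)/J + P/(-16) = (-15 + J)/J + P*(-1/16) = (-15 + J)/J - P/16 = -P/16 + (-15 + J)/J)
l(240, D(4)) - 1*139578 = (1 - 15/4 - 1/16*240) - 1*139578 = (1 - 15*¼ - 15) - 139578 = (1 - 15/4 - 15) - 139578 = -71/4 - 139578 = -558383/4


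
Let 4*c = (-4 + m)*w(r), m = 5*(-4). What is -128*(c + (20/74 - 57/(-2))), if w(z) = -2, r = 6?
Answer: -193088/37 ≈ -5218.6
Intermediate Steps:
m = -20
c = 12 (c = ((-4 - 20)*(-2))/4 = (-24*(-2))/4 = (1/4)*48 = 12)
-128*(c + (20/74 - 57/(-2))) = -128*(12 + (20/74 - 57/(-2))) = -128*(12 + (20*(1/74) - 57*(-1/2))) = -128*(12 + (10/37 + 57/2)) = -128*(12 + 2129/74) = -128*3017/74 = -193088/37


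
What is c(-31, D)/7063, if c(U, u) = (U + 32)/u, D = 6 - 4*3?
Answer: -1/42378 ≈ -2.3597e-5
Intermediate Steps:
D = -6 (D = 6 - 1*12 = 6 - 12 = -6)
c(U, u) = (32 + U)/u
c(-31, D)/7063 = ((32 - 31)/(-6))/7063 = -1/6*1*(1/7063) = -1/6*1/7063 = -1/42378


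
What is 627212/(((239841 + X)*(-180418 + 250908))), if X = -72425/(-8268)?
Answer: 48922536/1318746745645 ≈ 3.7098e-5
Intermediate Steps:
X = 72425/8268 (X = -72425*(-1/8268) = 72425/8268 ≈ 8.7597)
627212/(((239841 + X)*(-180418 + 250908))) = 627212/(((239841 + 72425/8268)*(-180418 + 250908))) = 627212/(((1983077813/8268)*70490)) = 627212/(1318746745645/78) = 627212*(78/1318746745645) = 48922536/1318746745645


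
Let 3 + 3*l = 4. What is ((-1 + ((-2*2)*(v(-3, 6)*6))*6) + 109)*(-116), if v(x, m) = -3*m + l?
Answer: -307632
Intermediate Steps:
l = 1/3 (l = -1 + (1/3)*4 = -1 + 4/3 = 1/3 ≈ 0.33333)
v(x, m) = 1/3 - 3*m (v(x, m) = -3*m + 1/3 = 1/3 - 3*m)
((-1 + ((-2*2)*(v(-3, 6)*6))*6) + 109)*(-116) = ((-1 + ((-2*2)*((1/3 - 3*6)*6))*6) + 109)*(-116) = ((-1 - 4*(1/3 - 18)*6*6) + 109)*(-116) = ((-1 - (-212)*6/3*6) + 109)*(-116) = ((-1 - 4*(-106)*6) + 109)*(-116) = ((-1 + 424*6) + 109)*(-116) = ((-1 + 2544) + 109)*(-116) = (2543 + 109)*(-116) = 2652*(-116) = -307632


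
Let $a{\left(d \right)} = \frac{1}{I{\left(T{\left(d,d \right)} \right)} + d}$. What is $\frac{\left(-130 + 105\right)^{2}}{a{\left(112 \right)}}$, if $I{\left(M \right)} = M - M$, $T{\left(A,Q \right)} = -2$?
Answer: $70000$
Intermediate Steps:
$I{\left(M \right)} = 0$
$a{\left(d \right)} = \frac{1}{d}$ ($a{\left(d \right)} = \frac{1}{0 + d} = \frac{1}{d}$)
$\frac{\left(-130 + 105\right)^{2}}{a{\left(112 \right)}} = \frac{\left(-130 + 105\right)^{2}}{\frac{1}{112}} = \left(-25\right)^{2} \frac{1}{\frac{1}{112}} = 625 \cdot 112 = 70000$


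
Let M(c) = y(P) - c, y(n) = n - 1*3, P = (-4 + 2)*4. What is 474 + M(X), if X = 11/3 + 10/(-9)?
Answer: 4144/9 ≈ 460.44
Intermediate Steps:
P = -8 (P = -2*4 = -8)
y(n) = -3 + n (y(n) = n - 3 = -3 + n)
X = 23/9 (X = 11*(1/3) + 10*(-1/9) = 11/3 - 10/9 = 23/9 ≈ 2.5556)
M(c) = -11 - c (M(c) = (-3 - 8) - c = -11 - c)
474 + M(X) = 474 + (-11 - 1*23/9) = 474 + (-11 - 23/9) = 474 - 122/9 = 4144/9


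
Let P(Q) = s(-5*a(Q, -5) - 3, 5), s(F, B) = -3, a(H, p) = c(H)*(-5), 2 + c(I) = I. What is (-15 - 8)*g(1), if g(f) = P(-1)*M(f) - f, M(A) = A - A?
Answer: 23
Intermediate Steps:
c(I) = -2 + I
a(H, p) = 10 - 5*H (a(H, p) = (-2 + H)*(-5) = 10 - 5*H)
M(A) = 0
P(Q) = -3
g(f) = -f (g(f) = -3*0 - f = 0 - f = -f)
(-15 - 8)*g(1) = (-15 - 8)*(-1*1) = -23*(-1) = 23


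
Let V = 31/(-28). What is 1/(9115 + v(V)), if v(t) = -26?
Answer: 1/9089 ≈ 0.00011002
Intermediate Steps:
V = -31/28 (V = 31*(-1/28) = -31/28 ≈ -1.1071)
1/(9115 + v(V)) = 1/(9115 - 26) = 1/9089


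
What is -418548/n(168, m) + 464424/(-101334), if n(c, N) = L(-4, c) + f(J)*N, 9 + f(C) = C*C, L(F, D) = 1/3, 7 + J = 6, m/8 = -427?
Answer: -27552538456/1384644665 ≈ -19.899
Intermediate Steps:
m = -3416 (m = 8*(-427) = -3416)
J = -1 (J = -7 + 6 = -1)
L(F, D) = 1/3
f(C) = -9 + C**2 (f(C) = -9 + C*C = -9 + C**2)
n(c, N) = 1/3 - 8*N (n(c, N) = 1/3 + (-9 + (-1)**2)*N = 1/3 + (-9 + 1)*N = 1/3 - 8*N)
-418548/n(168, m) + 464424/(-101334) = -418548/(1/3 - 8*(-3416)) + 464424/(-101334) = -418548/(1/3 + 27328) + 464424*(-1/101334) = -418548/81985/3 - 77404/16889 = -418548*3/81985 - 77404/16889 = -1255644/81985 - 77404/16889 = -27552538456/1384644665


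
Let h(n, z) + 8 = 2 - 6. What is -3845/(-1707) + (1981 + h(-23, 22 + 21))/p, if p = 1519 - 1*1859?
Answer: -2053783/580380 ≈ -3.5387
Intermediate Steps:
h(n, z) = -12 (h(n, z) = -8 + (2 - 6) = -8 - 4 = -12)
p = -340 (p = 1519 - 1859 = -340)
-3845/(-1707) + (1981 + h(-23, 22 + 21))/p = -3845/(-1707) + (1981 - 12)/(-340) = -3845*(-1/1707) + 1969*(-1/340) = 3845/1707 - 1969/340 = -2053783/580380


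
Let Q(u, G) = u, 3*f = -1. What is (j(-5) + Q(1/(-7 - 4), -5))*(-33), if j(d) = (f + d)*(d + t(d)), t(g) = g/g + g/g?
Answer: -525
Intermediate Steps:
f = -⅓ (f = (⅓)*(-1) = -⅓ ≈ -0.33333)
t(g) = 2 (t(g) = 1 + 1 = 2)
j(d) = (2 + d)*(-⅓ + d) (j(d) = (-⅓ + d)*(d + 2) = (-⅓ + d)*(2 + d) = (2 + d)*(-⅓ + d))
(j(-5) + Q(1/(-7 - 4), -5))*(-33) = ((-⅔ + (-5)² + (5/3)*(-5)) + 1/(-7 - 4))*(-33) = ((-⅔ + 25 - 25/3) + 1/(-11))*(-33) = (16 - 1/11)*(-33) = (175/11)*(-33) = -525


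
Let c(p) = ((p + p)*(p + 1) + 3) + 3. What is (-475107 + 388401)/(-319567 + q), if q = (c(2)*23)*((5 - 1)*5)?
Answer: 86706/311287 ≈ 0.27854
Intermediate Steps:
c(p) = 6 + 2*p*(1 + p) (c(p) = ((2*p)*(1 + p) + 3) + 3 = (2*p*(1 + p) + 3) + 3 = (3 + 2*p*(1 + p)) + 3 = 6 + 2*p*(1 + p))
q = 8280 (q = ((6 + 2*2 + 2*2**2)*23)*((5 - 1)*5) = ((6 + 4 + 2*4)*23)*(4*5) = ((6 + 4 + 8)*23)*20 = (18*23)*20 = 414*20 = 8280)
(-475107 + 388401)/(-319567 + q) = (-475107 + 388401)/(-319567 + 8280) = -86706/(-311287) = -86706*(-1/311287) = 86706/311287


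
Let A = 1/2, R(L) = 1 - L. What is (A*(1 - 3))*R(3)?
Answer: 2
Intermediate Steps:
A = ½ ≈ 0.50000
(A*(1 - 3))*R(3) = ((1 - 3)/2)*(1 - 1*3) = ((½)*(-2))*(1 - 3) = -1*(-2) = 2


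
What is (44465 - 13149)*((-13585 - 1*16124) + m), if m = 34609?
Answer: 153448400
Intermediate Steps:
(44465 - 13149)*((-13585 - 1*16124) + m) = (44465 - 13149)*((-13585 - 1*16124) + 34609) = 31316*((-13585 - 16124) + 34609) = 31316*(-29709 + 34609) = 31316*4900 = 153448400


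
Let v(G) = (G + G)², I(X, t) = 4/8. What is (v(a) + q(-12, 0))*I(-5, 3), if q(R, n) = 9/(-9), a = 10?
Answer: 399/2 ≈ 199.50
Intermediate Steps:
I(X, t) = ½ (I(X, t) = 4*(⅛) = ½)
v(G) = 4*G² (v(G) = (2*G)² = 4*G²)
q(R, n) = -1 (q(R, n) = 9*(-⅑) = -1)
(v(a) + q(-12, 0))*I(-5, 3) = (4*10² - 1)*(½) = (4*100 - 1)*(½) = (400 - 1)*(½) = 399*(½) = 399/2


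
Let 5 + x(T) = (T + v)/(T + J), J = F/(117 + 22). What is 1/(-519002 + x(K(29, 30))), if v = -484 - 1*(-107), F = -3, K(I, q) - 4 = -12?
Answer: -223/115727858 ≈ -1.9269e-6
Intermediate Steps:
K(I, q) = -8 (K(I, q) = 4 - 12 = -8)
J = -3/139 (J = -3/(117 + 22) = -3/139 ≈ -0.021583)
v = -377 (v = -484 + 107 = -377)
x(T) = -5 + (-377 + T)/(-3/139 + T) (x(T) = -5 + (T - 377)/(T - 3/139) = -5 + (-377 + T)/(-3/139 + T))
1/(-519002 + x(K(29, 30))) = 1/(-519002 + 4*(-13097 - 139*(-8))/(-3 + 139*(-8))) = 1/(-519002 + 4*(-13097 + 1112)/(-3 - 1112)) = 1/(-519002 + 4*(-11985)/(-1115)) = 1/(-519002 + 4*(-1/1115)*(-11985)) = 1/(-519002 + 9588/223) = 1/(-115727858/223) = -223/115727858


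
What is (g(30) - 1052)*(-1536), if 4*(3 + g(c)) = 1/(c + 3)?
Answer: 17825152/11 ≈ 1.6205e+6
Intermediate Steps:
g(c) = -3 + 1/(4*(3 + c)) (g(c) = -3 + 1/(4*(c + 3)) = -3 + 1/(4*(3 + c)))
(g(30) - 1052)*(-1536) = ((-35 - 12*30)/(4*(3 + 30)) - 1052)*(-1536) = ((1/4)*(-35 - 360)/33 - 1052)*(-1536) = ((1/4)*(1/33)*(-395) - 1052)*(-1536) = (-395/132 - 1052)*(-1536) = -139259/132*(-1536) = 17825152/11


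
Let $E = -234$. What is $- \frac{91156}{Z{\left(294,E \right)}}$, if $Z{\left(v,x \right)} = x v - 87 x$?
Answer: $\frac{3506}{1863} \approx 1.8819$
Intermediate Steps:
$Z{\left(v,x \right)} = - 87 x + v x$ ($Z{\left(v,x \right)} = v x - 87 x = - 87 x + v x$)
$- \frac{91156}{Z{\left(294,E \right)}} = - \frac{91156}{\left(-234\right) \left(-87 + 294\right)} = - \frac{91156}{\left(-234\right) 207} = - \frac{91156}{-48438} = \left(-91156\right) \left(- \frac{1}{48438}\right) = \frac{3506}{1863}$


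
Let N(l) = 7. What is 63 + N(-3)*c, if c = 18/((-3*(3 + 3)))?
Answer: 56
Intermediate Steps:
c = -1 (c = 18/((-3*6)) = 18/(-18) = 18*(-1/18) = -1)
63 + N(-3)*c = 63 + 7*(-1) = 63 - 7 = 56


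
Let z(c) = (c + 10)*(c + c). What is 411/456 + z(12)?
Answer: 80393/152 ≈ 528.90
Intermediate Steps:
z(c) = 2*c*(10 + c) (z(c) = (10 + c)*(2*c) = 2*c*(10 + c))
411/456 + z(12) = 411/456 + 2*12*(10 + 12) = 411*(1/456) + 2*12*22 = 137/152 + 528 = 80393/152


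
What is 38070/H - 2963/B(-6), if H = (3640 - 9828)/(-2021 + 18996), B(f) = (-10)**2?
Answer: -2308648573/22100 ≈ -1.0446e+5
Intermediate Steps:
B(f) = 100
H = -884/2425 (H = -6188/16975 = -6188*1/16975 = -884/2425 ≈ -0.36454)
38070/H - 2963/B(-6) = 38070/(-884/2425) - 2963/100 = 38070*(-2425/884) - 2963*1/100 = -46159875/442 - 2963/100 = -2308648573/22100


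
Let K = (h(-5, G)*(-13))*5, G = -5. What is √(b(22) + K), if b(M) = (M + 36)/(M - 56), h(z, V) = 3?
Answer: 4*I*√3553/17 ≈ 14.025*I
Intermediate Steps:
b(M) = (36 + M)/(-56 + M)
K = -195 (K = (3*(-13))*5 = -39*5 = -195)
√(b(22) + K) = √((36 + 22)/(-56 + 22) - 195) = √(58/(-34) - 195) = √(-1/34*58 - 195) = √(-29/17 - 195) = √(-3344/17) = 4*I*√3553/17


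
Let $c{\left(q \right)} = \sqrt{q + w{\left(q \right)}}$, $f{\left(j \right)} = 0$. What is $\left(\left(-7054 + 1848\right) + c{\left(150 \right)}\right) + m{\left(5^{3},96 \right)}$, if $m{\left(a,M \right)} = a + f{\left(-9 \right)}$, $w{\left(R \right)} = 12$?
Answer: $-5081 + 9 \sqrt{2} \approx -5068.3$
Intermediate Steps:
$c{\left(q \right)} = \sqrt{12 + q}$ ($c{\left(q \right)} = \sqrt{q + 12} = \sqrt{12 + q}$)
$m{\left(a,M \right)} = a$ ($m{\left(a,M \right)} = a + 0 = a$)
$\left(\left(-7054 + 1848\right) + c{\left(150 \right)}\right) + m{\left(5^{3},96 \right)} = \left(\left(-7054 + 1848\right) + \sqrt{12 + 150}\right) + 5^{3} = \left(-5206 + \sqrt{162}\right) + 125 = \left(-5206 + 9 \sqrt{2}\right) + 125 = -5081 + 9 \sqrt{2}$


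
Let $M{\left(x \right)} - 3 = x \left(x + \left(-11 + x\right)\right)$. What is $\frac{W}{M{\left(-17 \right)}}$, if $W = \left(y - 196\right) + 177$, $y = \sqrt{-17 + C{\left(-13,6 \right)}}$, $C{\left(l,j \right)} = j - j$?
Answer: $- \frac{19}{768} + \frac{i \sqrt{17}}{768} \approx -0.02474 + 0.0053686 i$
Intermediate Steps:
$M{\left(x \right)} = 3 + x \left(-11 + 2 x\right)$ ($M{\left(x \right)} = 3 + x \left(x + \left(-11 + x\right)\right) = 3 + x \left(-11 + 2 x\right)$)
$C{\left(l,j \right)} = 0$
$y = i \sqrt{17}$ ($y = \sqrt{-17 + 0} = \sqrt{-17} = i \sqrt{17} \approx 4.1231 i$)
$W = -19 + i \sqrt{17}$ ($W = \left(i \sqrt{17} - 196\right) + 177 = \left(-196 + i \sqrt{17}\right) + 177 = -19 + i \sqrt{17} \approx -19.0 + 4.1231 i$)
$\frac{W}{M{\left(-17 \right)}} = \frac{-19 + i \sqrt{17}}{3 - -187 + 2 \left(-17\right)^{2}} = \frac{-19 + i \sqrt{17}}{3 + 187 + 2 \cdot 289} = \frac{-19 + i \sqrt{17}}{3 + 187 + 578} = \frac{-19 + i \sqrt{17}}{768} = \left(-19 + i \sqrt{17}\right) \frac{1}{768} = - \frac{19}{768} + \frac{i \sqrt{17}}{768}$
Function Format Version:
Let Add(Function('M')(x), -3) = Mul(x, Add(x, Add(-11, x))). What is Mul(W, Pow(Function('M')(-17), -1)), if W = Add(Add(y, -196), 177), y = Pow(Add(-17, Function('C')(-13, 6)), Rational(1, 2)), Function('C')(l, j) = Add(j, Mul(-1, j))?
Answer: Add(Rational(-19, 768), Mul(Rational(1, 768), I, Pow(17, Rational(1, 2)))) ≈ Add(-0.024740, Mul(0.0053686, I))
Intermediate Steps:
Function('M')(x) = Add(3, Mul(x, Add(-11, Mul(2, x)))) (Function('M')(x) = Add(3, Mul(x, Add(x, Add(-11, x)))) = Add(3, Mul(x, Add(-11, Mul(2, x)))))
Function('C')(l, j) = 0
y = Mul(I, Pow(17, Rational(1, 2))) (y = Pow(Add(-17, 0), Rational(1, 2)) = Pow(-17, Rational(1, 2)) = Mul(I, Pow(17, Rational(1, 2))) ≈ Mul(4.1231, I))
W = Add(-19, Mul(I, Pow(17, Rational(1, 2)))) (W = Add(Add(Mul(I, Pow(17, Rational(1, 2))), -196), 177) = Add(Add(-196, Mul(I, Pow(17, Rational(1, 2)))), 177) = Add(-19, Mul(I, Pow(17, Rational(1, 2)))) ≈ Add(-19.000, Mul(4.1231, I)))
Mul(W, Pow(Function('M')(-17), -1)) = Mul(Add(-19, Mul(I, Pow(17, Rational(1, 2)))), Pow(Add(3, Mul(-11, -17), Mul(2, Pow(-17, 2))), -1)) = Mul(Add(-19, Mul(I, Pow(17, Rational(1, 2)))), Pow(Add(3, 187, Mul(2, 289)), -1)) = Mul(Add(-19, Mul(I, Pow(17, Rational(1, 2)))), Pow(Add(3, 187, 578), -1)) = Mul(Add(-19, Mul(I, Pow(17, Rational(1, 2)))), Pow(768, -1)) = Mul(Add(-19, Mul(I, Pow(17, Rational(1, 2)))), Rational(1, 768)) = Add(Rational(-19, 768), Mul(Rational(1, 768), I, Pow(17, Rational(1, 2))))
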